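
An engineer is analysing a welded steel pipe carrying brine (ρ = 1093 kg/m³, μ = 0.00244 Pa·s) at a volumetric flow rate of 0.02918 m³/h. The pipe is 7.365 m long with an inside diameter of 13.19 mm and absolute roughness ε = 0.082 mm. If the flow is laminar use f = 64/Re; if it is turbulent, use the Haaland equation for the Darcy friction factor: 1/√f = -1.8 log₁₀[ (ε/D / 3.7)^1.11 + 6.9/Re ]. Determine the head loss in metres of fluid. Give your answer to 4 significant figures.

h_f ≈ 0.01829 m

Q = 0.02918 m³/h = 0.02918/3600 = 8.106e-06 m³/s.
Cross-sectional area A = πD²/4 = π(0.01319)²/4 = 0.0001366 m²; mean velocity V = Q/A = 8.106e-06/0.0001366 = 0.05932 m/s.
Reynolds number Re = ρVD/μ = 1093 · 0.05932 · 0.01319 / 0.00244 = 350.5.
Re < 2300 → laminar flow, so f = 64/Re = 64/350.5 = 0.1826 (the turbulent correlation is not needed).
Darcy-Weisbach: ΔP = f(L/D)(ρV²/2) = 0.1826·(7.365/0.01319)·(1093·0.05932²/2) = 0.1826·558.4·1.923 = 196.1 Pa.
Head loss h_f = ΔP/(ρg) = 196.1/(1093·9.81) = 0.01829 m.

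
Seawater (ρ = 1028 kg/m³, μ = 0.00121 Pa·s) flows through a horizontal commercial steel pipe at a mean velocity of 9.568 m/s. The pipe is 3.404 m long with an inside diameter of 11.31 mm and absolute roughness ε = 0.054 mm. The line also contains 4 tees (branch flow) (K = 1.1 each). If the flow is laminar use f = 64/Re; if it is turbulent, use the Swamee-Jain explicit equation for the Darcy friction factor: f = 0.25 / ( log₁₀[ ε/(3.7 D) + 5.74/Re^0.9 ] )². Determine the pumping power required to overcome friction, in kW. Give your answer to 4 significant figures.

P ≈ 0.6246 kW

Reynolds number Re = ρVD/μ = 1028 · 9.568 · 0.01131 / 0.00121 = 9.194e+04.
Re > 4000 → turbulent. Relative roughness ε/D = 5.4e-05/0.01131 = 0.00477. Swamee-Jain: f = 0.25/(log₁₀[0.00477/3.7 + 5.74/9.194e+04^0.9])² = 0.25/(log₁₀[0.00129 + 0.000196])² = 0.25/(-2.828)² = 0.03126.
Total minor-loss coefficient ΣK = 4·1.1 = 4.4.
ΔP = [f·L/D + ΣK]·(ρV²/2) = [0.03126·3.404/0.01131 + 4.4]·(1028·9.568²/2) = [9.409 + 4.4]·4.705e+04 = 6.498e+05 Pa.
Q = V·A = 9.568·0.0001005 = 0.0009612 m³/s.
Pumping power P = QΔP = 0.0009612·6.498e+05 = 624.59 W = 0.6246 kW.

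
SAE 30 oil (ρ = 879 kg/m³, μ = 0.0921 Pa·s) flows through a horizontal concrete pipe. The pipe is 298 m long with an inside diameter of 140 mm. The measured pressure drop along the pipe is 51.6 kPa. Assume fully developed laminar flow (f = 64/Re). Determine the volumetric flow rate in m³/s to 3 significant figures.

For laminar flow, f = 64/Re with Re = ρVD/μ, so Darcy-Weisbach reduces to ΔP = 32μLV/D². Solving for V: V = ΔP·D²/(32μL) = 5.16e+04·(0.14)²/(32·0.0921·298) = 1.152 m/s.
Check: Re = ρVD/μ = 879·1.152·0.14/0.0921 = 1539 < 2300, so the laminar assumption holds.
Q = V·A = 1.152·(π/4·0.14²) = 0.01773 m³/s = 0.0177 m³/s.

Q ≈ 0.0177 m³/s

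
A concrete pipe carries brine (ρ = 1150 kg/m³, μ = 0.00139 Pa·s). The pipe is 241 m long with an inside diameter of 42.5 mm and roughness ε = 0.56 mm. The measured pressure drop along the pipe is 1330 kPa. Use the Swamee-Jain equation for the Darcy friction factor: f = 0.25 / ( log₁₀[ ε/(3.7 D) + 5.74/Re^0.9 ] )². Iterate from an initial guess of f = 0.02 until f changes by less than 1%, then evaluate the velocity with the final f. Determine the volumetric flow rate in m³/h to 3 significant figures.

Rearranging Darcy-Weisbach: V = √(2·ΔP·D/(f·L·ρ)). With ε/D = 0.00056/0.0425 = 0.0132, iterate starting from f = 0.02:
  f = 0.02 → V = √(2·1.33e+06·0.0425/(0.02·241·1150)) = 4.516 m/s; Re = ρVD/μ = 1.588e+05; f → 0.0422
  f = 0.0422 → V = 3.109 m/s; Re = 1.093e+05; f → 0.04239
Converged (Δf/f < 1%). With the final f = 0.04239: V = √(2·1.33e+06·0.0425/(0.04239·241·1150)) = 3.102 m/s.
Q = V·A = 3.102·(π/4·0.0425²) = 0.004401 m³/s = 15.8 m³/h.

Q ≈ 15.8 m³/h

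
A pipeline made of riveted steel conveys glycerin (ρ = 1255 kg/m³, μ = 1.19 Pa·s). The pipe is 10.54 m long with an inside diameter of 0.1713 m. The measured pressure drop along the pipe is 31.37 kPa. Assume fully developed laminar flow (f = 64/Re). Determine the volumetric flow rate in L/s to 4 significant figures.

Q ≈ 52.86 L/s

For laminar flow, f = 64/Re with Re = ρVD/μ, so Darcy-Weisbach reduces to ΔP = 32μLV/D². Solving for V: V = ΔP·D²/(32μL) = 3.137e+04·(0.1713)²/(32·1.19·10.54) = 2.293 m/s.
Check: Re = ρVD/μ = 1255·2.293·0.1713/1.19 = 414.3 < 2300, so the laminar assumption holds.
Q = V·A = 2.293·(π/4·0.1713²) = 0.05286 m³/s = 52.86 L/s.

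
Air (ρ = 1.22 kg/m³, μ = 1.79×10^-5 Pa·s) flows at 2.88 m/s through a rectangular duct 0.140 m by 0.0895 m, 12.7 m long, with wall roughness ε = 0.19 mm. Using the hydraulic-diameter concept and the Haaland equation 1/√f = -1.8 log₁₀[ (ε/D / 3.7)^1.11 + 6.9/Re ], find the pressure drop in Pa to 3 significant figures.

ΔP ≈ 16.9 Pa

Hydraulic diameter D_h = 4A/P = 4·(0.14·0.0895)/(2·(0.14+0.0895)) = 0.05012/0.459 = 0.1092 m.
Re = ρVD_h/μ = 1.22·2.88·0.1092/1.79e-05 = 2.143e+04.
ε/D_h = 0.00019/0.1092 = 0.00174; Haaland gives 1/√f = -1.8 log₁₀[0.000202+0.000322] = 5.905, so f = 0.02868.
ΔP = f(L/D_h)(ρV²/2) = 0.02868·12.7/0.1092·5.06 = 16.88 Pa.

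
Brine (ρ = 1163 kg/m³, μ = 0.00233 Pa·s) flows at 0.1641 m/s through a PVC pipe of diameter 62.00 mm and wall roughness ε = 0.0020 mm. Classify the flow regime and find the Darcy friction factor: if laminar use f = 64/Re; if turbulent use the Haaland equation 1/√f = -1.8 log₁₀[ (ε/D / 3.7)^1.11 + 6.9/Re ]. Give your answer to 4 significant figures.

f ≈ 0.03757

Re = ρVD/μ = 1163·0.1641·0.062/0.00233 = 5078.
Re > 4000 → turbulent. ε/D = 2e-06/0.062 = 3.23e-05; Haaland: 1/√f = -1.8 log₁₀[2.42e-06 + 0.00136] = 5.159, so f = 0.03757.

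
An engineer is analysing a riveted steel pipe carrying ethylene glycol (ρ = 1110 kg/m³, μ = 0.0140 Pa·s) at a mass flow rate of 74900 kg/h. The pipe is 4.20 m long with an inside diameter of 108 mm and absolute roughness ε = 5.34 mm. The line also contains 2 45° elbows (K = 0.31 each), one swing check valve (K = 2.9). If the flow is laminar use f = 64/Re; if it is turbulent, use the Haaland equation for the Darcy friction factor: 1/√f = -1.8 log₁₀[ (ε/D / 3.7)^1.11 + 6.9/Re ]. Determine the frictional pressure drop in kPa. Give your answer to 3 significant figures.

ΔP ≈ 14.7 kPa

ṁ = 74900 kg/h = 74900/3600 = 20.81 kg/s.
A = πD²/4 = π(0.108)²/4 = 0.009161 m²; mean velocity V = ṁ/(ρA) = 20.81/(1110 · 0.009161) = 2.046 m/s.
Reynolds number Re = ρVD/μ = 1110 · 2.046 · 0.108 / 0.014 = 1.752e+04.
Re > 4000 → turbulent. Relative roughness ε/D = 0.00534/0.108 = 0.0494. Haaland: 1/√f = -1.8 log₁₀[(0.0494/3.7)^1.11 + 6.9/1.752e+04] = -1.8 log₁₀[0.00831 + 0.000394] = 3.708, so f = 0.07272.
Total minor-loss coefficient ΣK = 2·0.31 + 1·2.9 = 3.52.
ΔP = [f·L/D + ΣK]·(ρV²/2) = [0.07272·4.2/0.108 + 3.52]·(1110·2.046²/2) = [2.828 + 3.52]·2323 = 1.475e+04 Pa.
ΔP = 1.475e+04 Pa = 14.7 kPa.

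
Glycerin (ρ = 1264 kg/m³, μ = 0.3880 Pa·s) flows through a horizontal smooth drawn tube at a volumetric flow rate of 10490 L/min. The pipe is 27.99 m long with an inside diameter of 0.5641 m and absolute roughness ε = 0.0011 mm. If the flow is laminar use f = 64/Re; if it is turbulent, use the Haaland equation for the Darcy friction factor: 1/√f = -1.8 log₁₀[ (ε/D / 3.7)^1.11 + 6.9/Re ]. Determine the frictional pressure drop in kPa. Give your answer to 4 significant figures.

ΔP ≈ 0.7640 kPa

Q = 10490 L/min = 10490/60000 = 0.1748 m³/s.
Cross-sectional area A = πD²/4 = π(0.5641)²/4 = 0.2499 m²; mean velocity V = Q/A = 0.1748/0.2499 = 0.6996 m/s.
Reynolds number Re = ρVD/μ = 1264 · 0.6996 · 0.5641 / 0.388 = 1286.
Re < 2300 → laminar flow, so f = 64/Re = 64/1286 = 0.04978 (the turbulent correlation is not needed).
Darcy-Weisbach: ΔP = f(L/D)(ρV²/2) = 0.04978·(27.99/0.5641)·(1264·0.6996²/2) = 0.04978·49.62·309.3 = 764 Pa.
ΔP = 764 Pa = 0.7640 kPa.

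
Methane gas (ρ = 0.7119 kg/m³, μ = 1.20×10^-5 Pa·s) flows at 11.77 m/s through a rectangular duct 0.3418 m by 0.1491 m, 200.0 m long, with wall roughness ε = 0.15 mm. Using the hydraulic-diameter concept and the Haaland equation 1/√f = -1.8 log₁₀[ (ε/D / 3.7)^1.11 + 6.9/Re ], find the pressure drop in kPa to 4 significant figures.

Hydraulic diameter D_h = 4A/P = 4·(0.3418·0.1491)/(2·(0.3418+0.1491)) = 0.2038/0.9818 = 0.2076 m.
Re = ρVD_h/μ = 0.7119·11.77·0.2076/1.2e-05 = 1.45e+05.
ε/D_h = 0.00015/0.2076 = 0.000722; Haaland gives 1/√f = -1.8 log₁₀[7.63e-05+4.76e-05] = 7.032, so f = 0.02022.
ΔP = f(L/D_h)(ρV²/2) = 0.02022·200/0.2076·49.31 = 960.4 Pa.
ΔP = 0.9604 kPa.

ΔP ≈ 0.9604 kPa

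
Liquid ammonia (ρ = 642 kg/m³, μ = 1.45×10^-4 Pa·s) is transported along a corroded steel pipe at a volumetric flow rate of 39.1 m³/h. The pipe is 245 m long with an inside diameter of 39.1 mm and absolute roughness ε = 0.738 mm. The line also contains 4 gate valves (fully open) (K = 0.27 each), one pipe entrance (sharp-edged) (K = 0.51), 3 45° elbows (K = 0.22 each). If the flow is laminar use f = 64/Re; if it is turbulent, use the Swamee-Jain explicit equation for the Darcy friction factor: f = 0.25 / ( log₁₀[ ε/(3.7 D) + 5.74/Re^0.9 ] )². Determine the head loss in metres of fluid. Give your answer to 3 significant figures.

Q = 39.1 m³/h = 39.1/3600 = 0.01086 m³/s.
Cross-sectional area A = πD²/4 = π(0.0391)²/4 = 0.001201 m²; mean velocity V = Q/A = 0.01086/0.001201 = 9.045 m/s.
Reynolds number Re = ρVD/μ = 642 · 9.045 · 0.0391 / 0.000145 = 1.566e+06.
Re > 4000 → turbulent. Relative roughness ε/D = 0.000738/0.0391 = 0.0189. Swamee-Jain: f = 0.25/(log₁₀[0.0189/3.7 + 5.74/1.566e+06^0.9])² = 0.25/(log₁₀[0.0051 + 1.53e-05])² = 0.25/(-2.291)² = 0.04763.
Total minor-loss coefficient ΣK = 4·0.27 + 1·0.51 + 3·0.22 = 2.25.
ΔP = [f·L/D + ΣK]·(ρV²/2) = [0.04763·245/0.0391 + 2.25]·(642·9.045²/2) = [298.4 + 2.25]·2.626e+04 = 7.898e+06 Pa.
Head loss h_f = ΔP/(ρg) = 7.898e+06/(642·9.81) = 1250 m.

h_f ≈ 1250 m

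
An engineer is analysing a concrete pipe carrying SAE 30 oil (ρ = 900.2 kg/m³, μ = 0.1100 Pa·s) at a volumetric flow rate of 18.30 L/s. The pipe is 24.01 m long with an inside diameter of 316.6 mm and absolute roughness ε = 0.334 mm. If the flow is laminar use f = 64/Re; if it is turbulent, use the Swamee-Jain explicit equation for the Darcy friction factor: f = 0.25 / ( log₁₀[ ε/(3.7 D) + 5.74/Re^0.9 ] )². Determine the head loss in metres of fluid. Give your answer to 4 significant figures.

Q = 18.30 L/s = 18.30/1000 = 0.0183 m³/s.
Cross-sectional area A = πD²/4 = π(0.3166)²/4 = 0.07872 m²; mean velocity V = Q/A = 0.0183/0.07872 = 0.2325 m/s.
Reynolds number Re = ρVD/μ = 900.2 · 0.2325 · 0.3166 / 0.11 = 602.3.
Re < 2300 → laminar flow, so f = 64/Re = 64/602.3 = 0.1063 (the turbulent correlation is not needed).
Darcy-Weisbach: ΔP = f(L/D)(ρV²/2) = 0.1063·(24.01/0.3166)·(900.2·0.2325²/2) = 0.1063·75.84·24.32 = 196 Pa.
Head loss h_f = ΔP/(ρg) = 196/(900.2·9.81) = 0.02219 m.

h_f ≈ 0.02219 m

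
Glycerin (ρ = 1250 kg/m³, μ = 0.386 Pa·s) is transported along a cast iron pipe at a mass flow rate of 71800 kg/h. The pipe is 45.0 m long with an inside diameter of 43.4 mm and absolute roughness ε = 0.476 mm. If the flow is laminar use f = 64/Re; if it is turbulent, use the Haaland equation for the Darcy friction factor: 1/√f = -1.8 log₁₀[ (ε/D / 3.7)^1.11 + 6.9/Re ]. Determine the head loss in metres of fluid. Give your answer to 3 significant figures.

ṁ = 71800 kg/h = 71800/3600 = 19.94 kg/s.
A = πD²/4 = π(0.0434)²/4 = 0.001479 m²; mean velocity V = ṁ/(ρA) = 19.94/(1250 · 0.001479) = 10.79 m/s.
Reynolds number Re = ρVD/μ = 1250 · 10.79 · 0.0434 / 0.386 = 1516.
Re < 2300 → laminar flow, so f = 64/Re = 64/1516 = 0.04222 (the turbulent correlation is not needed).
Darcy-Weisbach: ΔP = f(L/D)(ρV²/2) = 0.04222·(45/0.0434)·(1250·10.79²/2) = 0.04222·1037·7.271e+04 = 3.183e+06 Pa.
Head loss h_f = ΔP/(ρg) = 3.183e+06/(1250·9.81) = 260 m.

h_f ≈ 260 m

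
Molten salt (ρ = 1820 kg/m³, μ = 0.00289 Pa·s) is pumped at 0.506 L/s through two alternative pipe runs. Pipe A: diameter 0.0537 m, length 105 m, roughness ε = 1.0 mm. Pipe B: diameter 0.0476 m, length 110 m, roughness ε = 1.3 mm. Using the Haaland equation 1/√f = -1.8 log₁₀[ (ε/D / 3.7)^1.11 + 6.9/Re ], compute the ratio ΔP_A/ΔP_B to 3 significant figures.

ΔP_A/ΔP_B ≈ 0.465

Pipe A: V = Q/A = 0.000506/0.002265 = 0.2234 m/s; Re = 7555; ε/D = 0.0186; Haaland → f = 0.05232; ΔP_A = f(L/D)(ρV²/2) = 4647 Pa.
Pipe B: V = Q/A = 0.000506/0.00178 = 0.2843 m/s; Re = 8524; ε/D = 0.0273; Haaland → f = 0.05878; ΔP_B = f(L/D)(ρV²/2) = 9994 Pa.
ΔP_A/ΔP_B = 4647/9994 = 0.465.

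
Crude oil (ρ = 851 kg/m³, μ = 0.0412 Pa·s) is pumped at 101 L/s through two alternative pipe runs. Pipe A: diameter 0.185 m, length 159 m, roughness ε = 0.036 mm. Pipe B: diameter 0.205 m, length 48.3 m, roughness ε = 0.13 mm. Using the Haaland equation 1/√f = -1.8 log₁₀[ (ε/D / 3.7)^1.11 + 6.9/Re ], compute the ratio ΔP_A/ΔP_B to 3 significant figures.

ΔP_A/ΔP_B ≈ 5.24

Pipe A: V = Q/A = 0.101/0.02688 = 3.757 m/s; Re = 1.436e+04; ε/D = 0.000195; Haaland → f = 0.0283; ΔP_A = f(L/D)(ρV²/2) = 1.461e+05 Pa.
Pipe B: V = Q/A = 0.101/0.03301 = 3.06 m/s; Re = 1.296e+04; ε/D = 0.000634; Haaland → f = 0.02971; ΔP_B = f(L/D)(ρV²/2) = 2.789e+04 Pa.
ΔP_A/ΔP_B = 1.461e+05/2.789e+04 = 5.24.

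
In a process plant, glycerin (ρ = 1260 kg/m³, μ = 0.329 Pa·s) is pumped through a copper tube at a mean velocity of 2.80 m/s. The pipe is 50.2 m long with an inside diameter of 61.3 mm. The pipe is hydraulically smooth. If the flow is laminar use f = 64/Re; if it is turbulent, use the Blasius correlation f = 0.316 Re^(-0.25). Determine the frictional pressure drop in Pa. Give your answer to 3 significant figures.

ΔP ≈ 394000 Pa

Reynolds number Re = ρVD/μ = 1260 · 2.8 · 0.0613 / 0.329 = 657.3.
Re < 2300 → laminar flow, so f = 64/Re = 64/657.3 = 0.09736 (the turbulent correlation is not needed).
Darcy-Weisbach: ΔP = f(L/D)(ρV²/2) = 0.09736·(50.2/0.0613)·(1260·2.8²/2) = 0.09736·818.9·4939 = 3.938e+05 Pa.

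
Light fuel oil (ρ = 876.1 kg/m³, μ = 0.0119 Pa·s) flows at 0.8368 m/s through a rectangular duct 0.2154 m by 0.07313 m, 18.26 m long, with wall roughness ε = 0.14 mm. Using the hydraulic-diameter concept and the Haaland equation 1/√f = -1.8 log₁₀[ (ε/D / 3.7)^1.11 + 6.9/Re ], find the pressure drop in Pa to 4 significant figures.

ΔP ≈ 1842 Pa

Hydraulic diameter D_h = 4A/P = 4·(0.2154·0.07313)/(2·(0.2154+0.07313)) = 0.06301/0.5771 = 0.1092 m.
Re = ρVD_h/μ = 876.1·0.8368·0.1092/0.0119 = 6727.
ε/D_h = 0.00014/0.1092 = 0.00128; Haaland gives 1/√f = -1.8 log₁₀[0.000144+0.00103] = 5.277, so f = 0.03591.
ΔP = f(L/D_h)(ρV²/2) = 0.03591·18.26/0.1092·306.7 = 1842 Pa.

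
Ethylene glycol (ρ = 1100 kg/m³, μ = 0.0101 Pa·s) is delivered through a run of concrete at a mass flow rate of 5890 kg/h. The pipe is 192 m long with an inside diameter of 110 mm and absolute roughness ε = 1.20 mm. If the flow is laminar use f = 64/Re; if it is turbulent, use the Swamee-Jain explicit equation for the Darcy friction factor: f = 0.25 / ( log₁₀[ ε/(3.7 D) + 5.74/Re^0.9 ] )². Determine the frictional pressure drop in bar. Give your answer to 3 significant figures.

ṁ = 5890 kg/h = 5890/3600 = 1.636 kg/s.
A = πD²/4 = π(0.11)²/4 = 0.009503 m²; mean velocity V = ṁ/(ρA) = 1.636/(1100 · 0.009503) = 0.1565 m/s.
Reynolds number Re = ρVD/μ = 1100 · 0.1565 · 0.11 / 0.0101 = 1875.
Re < 2300 → laminar flow, so f = 64/Re = 64/1875 = 0.03413 (the turbulent correlation is not needed).
Darcy-Weisbach: ΔP = f(L/D)(ρV²/2) = 0.03413·(192/0.11)·(1100·0.1565²/2) = 0.03413·1745·13.47 = 802.7 Pa.
ΔP = 802.7 Pa = 0.00803 bar.

ΔP ≈ 0.00803 bar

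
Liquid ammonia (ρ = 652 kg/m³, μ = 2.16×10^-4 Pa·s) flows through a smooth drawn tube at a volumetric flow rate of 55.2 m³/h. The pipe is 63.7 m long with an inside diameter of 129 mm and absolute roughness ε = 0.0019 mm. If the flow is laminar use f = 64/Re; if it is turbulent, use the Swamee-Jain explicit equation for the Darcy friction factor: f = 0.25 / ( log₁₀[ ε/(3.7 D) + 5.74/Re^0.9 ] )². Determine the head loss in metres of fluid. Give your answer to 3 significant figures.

h_f ≈ 0.469 m

Q = 55.2 m³/h = 55.2/3600 = 0.01533 m³/s.
Cross-sectional area A = πD²/4 = π(0.129)²/4 = 0.01307 m²; mean velocity V = Q/A = 0.01533/0.01307 = 1.173 m/s.
Reynolds number Re = ρVD/μ = 652 · 1.173 · 0.129 / 0.000216 = 4.568e+05.
Re > 4000 → turbulent. Relative roughness ε/D = 1.9e-06/0.129 = 1.47e-05. Swamee-Jain: f = 0.25/(log₁₀[1.47e-05/3.7 + 5.74/4.568e+05^0.9])² = 0.25/(log₁₀[3.98e-06 + 4.63e-05])² = 0.25/(-4.299)² = 0.01353.
Darcy-Weisbach: ΔP = f(L/D)(ρV²/2) = 0.01353·(63.7/0.129)·(652·1.173²/2) = 0.01353·493.8·448.7 = 2997 Pa.
Head loss h_f = ΔP/(ρg) = 2997/(652·9.81) = 0.469 m.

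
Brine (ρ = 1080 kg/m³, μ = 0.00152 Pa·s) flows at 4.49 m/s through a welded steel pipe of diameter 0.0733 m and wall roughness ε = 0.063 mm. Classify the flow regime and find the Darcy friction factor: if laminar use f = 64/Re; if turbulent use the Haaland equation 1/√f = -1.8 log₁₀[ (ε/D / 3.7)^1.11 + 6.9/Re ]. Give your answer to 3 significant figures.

Re = ρVD/μ = 1080·4.49·0.0733/0.00152 = 2.338e+05.
Re > 4000 → turbulent. ε/D = 6.3e-05/0.0733 = 0.000859; Haaland: 1/√f = -1.8 log₁₀[9.25e-05 + 2.95e-05] = 7.044, so f = 0.02015.

f ≈ 0.0202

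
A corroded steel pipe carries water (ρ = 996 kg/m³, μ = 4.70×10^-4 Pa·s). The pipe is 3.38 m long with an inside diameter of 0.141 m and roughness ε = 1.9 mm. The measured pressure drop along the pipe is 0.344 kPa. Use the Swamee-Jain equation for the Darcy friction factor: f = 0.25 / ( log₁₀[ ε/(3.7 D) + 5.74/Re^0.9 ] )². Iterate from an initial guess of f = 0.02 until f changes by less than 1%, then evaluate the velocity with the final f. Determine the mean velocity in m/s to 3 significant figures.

V ≈ 0.825 m/s

Rearranging Darcy-Weisbach: V = √(2·ΔP·D/(f·L·ρ)). With ε/D = 0.0019/0.141 = 0.0135, iterate starting from f = 0.02:
  f = 0.02 → V = √(2·344·0.141/(0.02·3.38·996)) = 1.2 m/s; Re = ρVD/μ = 3.587e+05; f → 0.04227
  f = 0.04227 → V = 0.8256 m/s; Re = 2.467e+05; f → 0.04237
Converged (Δf/f < 1%). With the final f = 0.04237: V = √(2·344·0.141/(0.04237·3.38·996)) = 0.8247 m/s.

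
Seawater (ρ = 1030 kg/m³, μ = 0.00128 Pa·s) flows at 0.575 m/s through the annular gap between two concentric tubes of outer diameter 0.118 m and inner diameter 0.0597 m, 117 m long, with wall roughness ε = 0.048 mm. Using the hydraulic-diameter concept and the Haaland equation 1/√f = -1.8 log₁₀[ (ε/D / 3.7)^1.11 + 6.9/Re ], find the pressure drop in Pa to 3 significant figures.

ΔP ≈ 8790 Pa

Hydraulic diameter D_h = 4A/P = D_o - D_i = 0.118 - 0.0597 = 0.0583 m.
Re = ρVD_h/μ = 1030·0.575·0.0583/0.00128 = 2.698e+04.
ε/D_h = 4.8e-05/0.0583 = 0.000823; Haaland gives 1/√f = -1.8 log₁₀[8.82e-05+0.000256] = 6.234, so f = 0.02573.
ΔP = f(L/D_h)(ρV²/2) = 0.02573·117/0.0583·170.3 = 8792 Pa.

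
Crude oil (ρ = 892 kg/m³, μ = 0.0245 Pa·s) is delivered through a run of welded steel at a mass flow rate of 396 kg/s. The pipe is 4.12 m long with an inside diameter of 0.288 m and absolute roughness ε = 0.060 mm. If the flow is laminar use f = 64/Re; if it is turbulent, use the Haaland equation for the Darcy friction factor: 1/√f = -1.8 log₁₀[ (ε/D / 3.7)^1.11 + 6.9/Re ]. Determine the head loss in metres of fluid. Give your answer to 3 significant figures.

A = πD²/4 = π(0.288)²/4 = 0.06514 m²; mean velocity V = ṁ/(ρA) = 396/(892 · 0.06514) = 6.815 m/s.
Reynolds number Re = ρVD/μ = 892 · 6.815 · 0.288 / 0.0245 = 7.146e+04.
Re > 4000 → turbulent. Relative roughness ε/D = 6e-05/0.288 = 0.000208. Haaland: 1/√f = -1.8 log₁₀[(0.000208/3.7)^1.11 + 6.9/7.146e+04] = -1.8 log₁₀[1.92e-05 + 9.66e-05] = 7.086, so f = 0.01992.
Darcy-Weisbach: ΔP = f(L/D)(ρV²/2) = 0.01992·(4.12/0.288)·(892·6.815²/2) = 0.01992·14.31·2.071e+04 = 5902 Pa.
Head loss h_f = ΔP/(ρg) = 5902/(892·9.81) = 0.674 m.

h_f ≈ 0.674 m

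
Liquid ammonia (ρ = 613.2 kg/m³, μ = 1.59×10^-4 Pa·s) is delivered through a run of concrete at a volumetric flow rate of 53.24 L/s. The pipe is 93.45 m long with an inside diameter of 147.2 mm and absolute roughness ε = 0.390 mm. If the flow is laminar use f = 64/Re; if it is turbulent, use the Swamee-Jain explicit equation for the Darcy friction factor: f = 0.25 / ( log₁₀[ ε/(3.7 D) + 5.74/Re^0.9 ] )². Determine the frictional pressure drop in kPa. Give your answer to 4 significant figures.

ΔP ≈ 48.40 kPa

Q = 53.24 L/s = 53.24/1000 = 0.05324 m³/s.
Cross-sectional area A = πD²/4 = π(0.1472)²/4 = 0.01702 m²; mean velocity V = Q/A = 0.05324/0.01702 = 3.128 m/s.
Reynolds number Re = ρVD/μ = 613.2 · 3.128 · 0.1472 / 0.000159 = 1.776e+06.
Re > 4000 → turbulent. Relative roughness ε/D = 0.00039/0.1472 = 0.00265. Swamee-Jain: f = 0.25/(log₁₀[0.00265/3.7 + 5.74/1.776e+06^0.9])² = 0.25/(log₁₀[0.000716 + 1.36e-05])² = 0.25/(-3.137)² = 0.02541.
Darcy-Weisbach: ΔP = f(L/D)(ρV²/2) = 0.02541·(93.45/0.1472)·(613.2·3.128²/2) = 0.02541·634.9·3001 = 4.84e+04 Pa.
ΔP = 4.84e+04 Pa = 48.40 kPa.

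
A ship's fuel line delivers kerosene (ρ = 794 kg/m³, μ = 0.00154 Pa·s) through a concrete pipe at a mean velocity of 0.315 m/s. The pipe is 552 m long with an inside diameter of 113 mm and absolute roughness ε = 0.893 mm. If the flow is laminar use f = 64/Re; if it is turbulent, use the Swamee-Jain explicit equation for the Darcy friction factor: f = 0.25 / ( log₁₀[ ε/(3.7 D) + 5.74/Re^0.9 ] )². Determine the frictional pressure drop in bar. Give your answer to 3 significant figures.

ΔP ≈ 0.0753 bar

Reynolds number Re = ρVD/μ = 794 · 0.315 · 0.113 / 0.00154 = 1.835e+04.
Re > 4000 → turbulent. Relative roughness ε/D = 0.000893/0.113 = 0.0079. Swamee-Jain: f = 0.25/(log₁₀[0.0079/3.7 + 5.74/1.835e+04^0.9])² = 0.25/(log₁₀[0.00214 + 0.000835])² = 0.25/(-2.527)² = 0.03915.
Darcy-Weisbach: ΔP = f(L/D)(ρV²/2) = 0.03915·(552/0.113)·(794·0.315²/2) = 0.03915·4885·39.39 = 7533 Pa.
ΔP = 7533 Pa = 0.0753 bar.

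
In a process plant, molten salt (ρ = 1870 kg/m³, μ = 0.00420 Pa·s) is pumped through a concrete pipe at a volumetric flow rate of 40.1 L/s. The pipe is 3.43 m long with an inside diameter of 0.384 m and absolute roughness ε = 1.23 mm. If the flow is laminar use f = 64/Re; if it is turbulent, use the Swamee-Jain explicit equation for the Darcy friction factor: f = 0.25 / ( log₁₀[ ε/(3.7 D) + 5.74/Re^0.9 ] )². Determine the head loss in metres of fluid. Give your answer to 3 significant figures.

Q = 40.1 L/s = 40.1/1000 = 0.0401 m³/s.
Cross-sectional area A = πD²/4 = π(0.384)²/4 = 0.1158 m²; mean velocity V = Q/A = 0.0401/0.1158 = 0.3463 m/s.
Reynolds number Re = ρVD/μ = 1870 · 0.3463 · 0.384 / 0.0042 = 5.92e+04.
Re > 4000 → turbulent. Relative roughness ε/D = 0.00123/0.384 = 0.0032. Swamee-Jain: f = 0.25/(log₁₀[0.0032/3.7 + 5.74/5.92e+04^0.9])² = 0.25/(log₁₀[0.000866 + 0.000291])² = 0.25/(-2.937)² = 0.02899.
Darcy-Weisbach: ΔP = f(L/D)(ρV²/2) = 0.02899·(3.43/0.384)·(1870·0.3463²/2) = 0.02899·8.932·112.1 = 29.02 Pa.
Head loss h_f = ΔP/(ρg) = 29.02/(1870·9.81) = 0.00158 m.

h_f ≈ 0.00158 m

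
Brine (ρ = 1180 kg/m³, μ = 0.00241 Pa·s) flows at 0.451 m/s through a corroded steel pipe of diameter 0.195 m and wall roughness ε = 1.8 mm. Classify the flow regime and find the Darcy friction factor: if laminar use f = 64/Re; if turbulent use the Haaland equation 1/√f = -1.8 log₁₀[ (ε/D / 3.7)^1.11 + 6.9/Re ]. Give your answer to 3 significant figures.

f ≈ 0.0383

Re = ρVD/μ = 1180·0.451·0.195/0.00241 = 4.306e+04.
Re > 4000 → turbulent. ε/D = 0.0018/0.195 = 0.00923; Haaland: 1/√f = -1.8 log₁₀[0.00129 + 0.00016] = 5.109, so f = 0.03831.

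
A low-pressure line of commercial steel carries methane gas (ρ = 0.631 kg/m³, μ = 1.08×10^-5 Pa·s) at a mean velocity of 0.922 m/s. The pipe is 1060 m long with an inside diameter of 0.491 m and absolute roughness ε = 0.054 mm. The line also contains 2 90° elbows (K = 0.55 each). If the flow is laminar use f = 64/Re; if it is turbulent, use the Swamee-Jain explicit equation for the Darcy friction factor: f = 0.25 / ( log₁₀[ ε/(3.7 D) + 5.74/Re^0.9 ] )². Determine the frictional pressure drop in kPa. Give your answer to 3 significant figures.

Reynolds number Re = ρVD/μ = 0.631 · 0.922 · 0.491 / 1.08e-05 = 2.645e+04.
Re > 4000 → turbulent. Relative roughness ε/D = 5.4e-05/0.491 = 0.00011. Swamee-Jain: f = 0.25/(log₁₀[0.00011/3.7 + 5.74/2.645e+04^0.9])² = 0.25/(log₁₀[2.97e-05 + 0.000601])² = 0.25/(-3.2)² = 0.02441.
Total minor-loss coefficient ΣK = 2·0.55 = 1.1.
ΔP = [f·L/D + ΣK]·(ρV²/2) = [0.02441·1060/0.491 + 1.1]·(0.631·0.922²/2) = [52.7 + 1.1]·0.2682 = 14.43 Pa.
ΔP = 14.43 Pa = 0.0144 kPa.

ΔP ≈ 0.0144 kPa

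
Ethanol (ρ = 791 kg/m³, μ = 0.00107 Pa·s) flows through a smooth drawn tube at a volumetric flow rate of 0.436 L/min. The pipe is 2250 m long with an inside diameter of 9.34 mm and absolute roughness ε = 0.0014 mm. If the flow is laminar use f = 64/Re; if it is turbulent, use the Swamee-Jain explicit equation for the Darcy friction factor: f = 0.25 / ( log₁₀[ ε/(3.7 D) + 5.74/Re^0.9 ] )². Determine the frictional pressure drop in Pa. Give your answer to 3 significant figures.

Q = 0.436 L/min = 0.436/60000 = 7.267e-06 m³/s.
Cross-sectional area A = πD²/4 = π(0.00934)²/4 = 6.851e-05 m²; mean velocity V = Q/A = 7.267e-06/6.851e-05 = 0.1061 m/s.
Reynolds number Re = ρVD/μ = 791 · 0.1061 · 0.00934 / 0.00107 = 732.3.
Re < 2300 → laminar flow, so f = 64/Re = 64/732.3 = 0.0874 (the turbulent correlation is not needed).
Darcy-Weisbach: ΔP = f(L/D)(ρV²/2) = 0.0874·(2250/0.00934)·(791·0.1061²/2) = 0.0874·2.409e+05·4.449 = 9.366e+04 Pa.

ΔP ≈ 93700 Pa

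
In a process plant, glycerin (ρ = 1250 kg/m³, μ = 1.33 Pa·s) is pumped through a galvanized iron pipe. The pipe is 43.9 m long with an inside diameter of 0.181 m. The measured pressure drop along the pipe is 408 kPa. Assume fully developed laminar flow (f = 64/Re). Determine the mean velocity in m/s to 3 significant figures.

V ≈ 7.15 m/s

For laminar flow, f = 64/Re with Re = ρVD/μ, so Darcy-Weisbach reduces to ΔP = 32μLV/D². Solving for V: V = ΔP·D²/(32μL) = 4.08e+05·(0.181)²/(32·1.33·43.9) = 7.154 m/s.
Check: Re = ρVD/μ = 1250·7.154·0.181/1.33 = 1217 < 2300, so the laminar assumption holds.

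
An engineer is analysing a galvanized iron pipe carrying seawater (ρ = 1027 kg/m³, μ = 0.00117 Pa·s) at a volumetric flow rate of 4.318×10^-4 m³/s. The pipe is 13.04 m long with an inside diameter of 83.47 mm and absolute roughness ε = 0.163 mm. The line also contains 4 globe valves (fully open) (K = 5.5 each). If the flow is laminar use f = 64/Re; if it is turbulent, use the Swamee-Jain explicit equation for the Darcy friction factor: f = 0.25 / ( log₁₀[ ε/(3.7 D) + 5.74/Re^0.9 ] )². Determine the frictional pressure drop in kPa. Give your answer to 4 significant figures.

Cross-sectional area A = πD²/4 = π(0.08347)²/4 = 0.005472 m²; mean velocity V = Q/A = 0.0004318/0.005472 = 0.07891 m/s.
Reynolds number Re = ρVD/μ = 1027 · 0.07891 · 0.08347 / 0.00117 = 5782.
Re > 4000 → turbulent. Relative roughness ε/D = 0.000163/0.08347 = 0.00195. Swamee-Jain: f = 0.25/(log₁₀[0.00195/3.7 + 5.74/5782^0.9])² = 0.25/(log₁₀[0.000528 + 0.00236])² = 0.25/(-2.539)² = 0.03877.
Total minor-loss coefficient ΣK = 4·5.5 = 22.
ΔP = [f·L/D + ΣK]·(ρV²/2) = [0.03877·13.04/0.08347 + 22]·(1027·0.07891²/2) = [6.057 + 22]·3.197 = 89.71 Pa.
ΔP = 89.71 Pa = 0.08971 kPa.

ΔP ≈ 0.08971 kPa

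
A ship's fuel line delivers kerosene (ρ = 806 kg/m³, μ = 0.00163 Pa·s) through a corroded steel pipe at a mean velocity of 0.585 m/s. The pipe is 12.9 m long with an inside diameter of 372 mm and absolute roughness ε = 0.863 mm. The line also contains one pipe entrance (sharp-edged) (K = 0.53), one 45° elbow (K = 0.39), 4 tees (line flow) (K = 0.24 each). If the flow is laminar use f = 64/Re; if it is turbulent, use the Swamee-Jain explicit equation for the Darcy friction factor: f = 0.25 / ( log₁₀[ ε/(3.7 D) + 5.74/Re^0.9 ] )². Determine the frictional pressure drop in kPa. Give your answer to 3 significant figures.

Reynolds number Re = ρVD/μ = 806 · 0.585 · 0.372 / 0.00163 = 1.076e+05.
Re > 4000 → turbulent. Relative roughness ε/D = 0.000863/0.372 = 0.00232. Swamee-Jain: f = 0.25/(log₁₀[0.00232/3.7 + 5.74/1.076e+05^0.9])² = 0.25/(log₁₀[0.000627 + 0.00017])² = 0.25/(-3.099)² = 0.02604.
Total minor-loss coefficient ΣK = 1·0.53 + 1·0.39 + 4·0.24 = 1.88.
ΔP = [f·L/D + ΣK]·(ρV²/2) = [0.02604·12.9/0.372 + 1.88]·(806·0.585²/2) = [0.9029 + 1.88]·137.9 = 383.8 Pa.
ΔP = 383.8 Pa = 0.384 kPa.

ΔP ≈ 0.384 kPa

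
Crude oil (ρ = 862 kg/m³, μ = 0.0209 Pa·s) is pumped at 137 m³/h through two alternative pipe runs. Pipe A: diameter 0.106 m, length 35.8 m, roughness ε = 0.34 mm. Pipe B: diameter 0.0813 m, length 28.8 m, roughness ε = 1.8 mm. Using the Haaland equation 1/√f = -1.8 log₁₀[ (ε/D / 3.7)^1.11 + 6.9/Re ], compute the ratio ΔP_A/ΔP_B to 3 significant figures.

Pipe A: V = Q/A = 0.03806/0.008825 = 4.312 m/s; Re = 1.885e+04; ε/D = 0.00321; Haaland → f = 0.03178; ΔP_A = f(L/D)(ρV²/2) = 8.604e+04 Pa.
Pipe B: V = Q/A = 0.03806/0.005191 = 7.331 m/s; Re = 2.458e+04; ε/D = 0.0221; Haaland → f = 0.05213; ΔP_B = f(L/D)(ρV²/2) = 4.277e+05 Pa.
ΔP_A/ΔP_B = 8.604e+04/4.277e+05 = 0.201.

ΔP_A/ΔP_B ≈ 0.201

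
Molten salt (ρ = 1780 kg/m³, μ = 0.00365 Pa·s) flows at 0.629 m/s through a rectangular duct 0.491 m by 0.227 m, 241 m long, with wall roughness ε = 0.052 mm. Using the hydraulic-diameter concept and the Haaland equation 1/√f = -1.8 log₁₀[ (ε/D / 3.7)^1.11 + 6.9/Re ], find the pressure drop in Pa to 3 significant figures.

Hydraulic diameter D_h = 4A/P = 4·(0.491·0.227)/(2·(0.491+0.227)) = 0.4458/1.436 = 0.3105 m.
Re = ρVD_h/μ = 1780·0.629·0.3105/0.00365 = 9.523e+04.
ε/D_h = 5.2e-05/0.3105 = 0.000167; Haaland gives 1/√f = -1.8 log₁₀[1.51e-05+7.25e-05] = 7.304, so f = 0.01874.
ΔP = f(L/D_h)(ρV²/2) = 0.01874·241/0.3105·352.1 = 5123 Pa.

ΔP ≈ 5120 Pa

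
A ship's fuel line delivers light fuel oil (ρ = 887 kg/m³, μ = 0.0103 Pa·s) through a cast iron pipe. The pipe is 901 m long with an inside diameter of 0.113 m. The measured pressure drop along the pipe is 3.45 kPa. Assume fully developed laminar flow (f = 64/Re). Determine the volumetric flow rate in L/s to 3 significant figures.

Q ≈ 1.49 L/s

For laminar flow, f = 64/Re with Re = ρVD/μ, so Darcy-Weisbach reduces to ΔP = 32μLV/D². Solving for V: V = ΔP·D²/(32μL) = 3450·(0.113)²/(32·0.0103·901) = 0.1483 m/s.
Check: Re = ρVD/μ = 887·0.1483·0.113/0.0103 = 1444 < 2300, so the laminar assumption holds.
Q = V·A = 0.1483·(π/4·0.113²) = 0.001488 m³/s = 1.49 L/s.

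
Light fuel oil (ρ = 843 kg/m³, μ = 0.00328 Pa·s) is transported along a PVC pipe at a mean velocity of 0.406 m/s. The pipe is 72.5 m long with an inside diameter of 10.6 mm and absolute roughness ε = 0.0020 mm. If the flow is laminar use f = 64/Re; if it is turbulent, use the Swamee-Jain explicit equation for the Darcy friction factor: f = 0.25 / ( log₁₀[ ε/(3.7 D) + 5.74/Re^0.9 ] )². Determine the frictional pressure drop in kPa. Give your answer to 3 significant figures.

Reynolds number Re = ρVD/μ = 843 · 0.406 · 0.0106 / 0.00328 = 1106.
Re < 2300 → laminar flow, so f = 64/Re = 64/1106 = 0.05786 (the turbulent correlation is not needed).
Darcy-Weisbach: ΔP = f(L/D)(ρV²/2) = 0.05786·(72.5/0.0106)·(843·0.406²/2) = 0.05786·6840·69.48 = 2.75e+04 Pa.
ΔP = 2.75e+04 Pa = 27.5 kPa.

ΔP ≈ 27.5 kPa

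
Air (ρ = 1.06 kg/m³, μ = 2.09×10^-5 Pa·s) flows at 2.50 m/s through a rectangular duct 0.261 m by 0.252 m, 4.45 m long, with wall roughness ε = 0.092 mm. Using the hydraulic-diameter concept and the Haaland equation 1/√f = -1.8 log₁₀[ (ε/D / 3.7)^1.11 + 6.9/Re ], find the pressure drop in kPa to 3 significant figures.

Hydraulic diameter D_h = 4A/P = 4·(0.261·0.252)/(2·(0.261+0.252)) = 0.2631/1.026 = 0.2564 m.
Re = ρVD_h/μ = 1.06·2.5·0.2564/2.09e-05 = 3.251e+04.
ε/D_h = 9.2e-05/0.2564 = 0.000359; Haaland gives 1/√f = -1.8 log₁₀[3.51e-05+0.000212] = 6.492, so f = 0.02373.
ΔP = f(L/D_h)(ρV²/2) = 0.02373·4.45/0.2564·3.313 = 1.364 Pa.
ΔP = 0.00136 kPa.

ΔP ≈ 0.00136 kPa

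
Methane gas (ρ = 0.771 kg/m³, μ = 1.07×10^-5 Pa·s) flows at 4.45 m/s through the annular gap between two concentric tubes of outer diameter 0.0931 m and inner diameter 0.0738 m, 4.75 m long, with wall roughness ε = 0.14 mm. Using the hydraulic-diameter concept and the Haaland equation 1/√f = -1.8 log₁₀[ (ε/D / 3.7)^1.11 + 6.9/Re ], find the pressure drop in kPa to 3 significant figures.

Hydraulic diameter D_h = 4A/P = D_o - D_i = 0.0931 - 0.0738 = 0.0193 m.
Re = ρVD_h/μ = 0.771·4.45·0.0193/1.07e-05 = 6189.
ε/D_h = 0.00014/0.0193 = 0.00725; Haaland gives 1/√f = -1.8 log₁₀[0.000987+0.00111] = 4.819, so f = 0.04306.
ΔP = f(L/D_h)(ρV²/2) = 0.04306·4.75/0.0193·7.634 = 80.9 Pa.
ΔP = 0.0809 kPa.

ΔP ≈ 0.0809 kPa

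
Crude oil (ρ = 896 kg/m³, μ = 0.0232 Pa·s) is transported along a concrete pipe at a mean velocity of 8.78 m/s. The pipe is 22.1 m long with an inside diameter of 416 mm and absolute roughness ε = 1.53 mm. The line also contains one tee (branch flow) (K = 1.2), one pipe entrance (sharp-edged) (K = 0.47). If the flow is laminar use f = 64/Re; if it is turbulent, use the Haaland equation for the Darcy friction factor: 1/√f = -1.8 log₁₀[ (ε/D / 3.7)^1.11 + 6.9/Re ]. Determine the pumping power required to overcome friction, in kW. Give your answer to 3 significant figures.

P ≈ 131 kW

Reynolds number Re = ρVD/μ = 896 · 8.78 · 0.416 / 0.0232 = 1.411e+05.
Re > 4000 → turbulent. Relative roughness ε/D = 0.00153/0.416 = 0.00368. Haaland: 1/√f = -1.8 log₁₀[(0.00368/3.7)^1.11 + 6.9/1.411e+05] = -1.8 log₁₀[0.000465 + 4.89e-05] = 5.921, so f = 0.02852.
Total minor-loss coefficient ΣK = 1·1.2 + 1·0.47 = 1.67.
ΔP = [f·L/D + ΣK]·(ρV²/2) = [0.02852·22.1/0.416 + 1.67]·(896·8.78²/2) = [1.515 + 1.67]·3.454e+04 = 1.1e+05 Pa.
Q = V·A = 8.78·0.1359 = 1.193 m³/s.
Pumping power P = QΔP = 1.193·1.1e+05 = 131300 W = 131 kW.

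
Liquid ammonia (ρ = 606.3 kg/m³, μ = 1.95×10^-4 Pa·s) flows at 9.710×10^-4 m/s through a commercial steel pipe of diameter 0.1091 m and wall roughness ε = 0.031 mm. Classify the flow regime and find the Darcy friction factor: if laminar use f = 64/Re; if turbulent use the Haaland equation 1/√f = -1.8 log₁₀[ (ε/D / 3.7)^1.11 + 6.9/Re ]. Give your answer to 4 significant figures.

f ≈ 0.1943

Re = ρVD/μ = 606.3·0.000971·0.1091/0.000195 = 329.4.
Re < 2300 → laminar, so f = 64/Re = 0.1943 (roughness is irrelevant in laminar flow).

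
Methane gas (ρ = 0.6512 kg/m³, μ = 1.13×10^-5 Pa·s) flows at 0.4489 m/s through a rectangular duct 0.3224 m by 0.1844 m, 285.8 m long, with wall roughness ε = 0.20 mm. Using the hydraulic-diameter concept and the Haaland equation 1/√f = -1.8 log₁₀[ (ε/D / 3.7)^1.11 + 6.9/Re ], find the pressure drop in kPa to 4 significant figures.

Hydraulic diameter D_h = 4A/P = 4·(0.3224·0.1844)/(2·(0.3224+0.1844)) = 0.2378/1.014 = 0.2346 m.
Re = ρVD_h/μ = 0.6512·0.4489·0.2346/1.13e-05 = 6069.
ε/D_h = 0.0002/0.2346 = 0.000852; Haaland gives 1/√f = -1.8 log₁₀[9.17e-05+0.00114] = 5.239, so f = 0.03643.
ΔP = f(L/D_h)(ρV²/2) = 0.03643·285.8/0.2346·0.06561 = 2.912 Pa.
ΔP = 0.002912 kPa.

ΔP ≈ 0.002912 kPa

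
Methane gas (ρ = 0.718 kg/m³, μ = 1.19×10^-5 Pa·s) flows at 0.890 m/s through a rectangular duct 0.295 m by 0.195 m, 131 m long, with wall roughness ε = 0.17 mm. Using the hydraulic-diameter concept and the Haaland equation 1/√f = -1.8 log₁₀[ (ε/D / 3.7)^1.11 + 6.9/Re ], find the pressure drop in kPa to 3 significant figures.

Hydraulic diameter D_h = 4A/P = 4·(0.295·0.195)/(2·(0.295+0.195)) = 0.2301/0.98 = 0.2348 m.
Re = ρVD_h/μ = 0.718·0.89·0.2348/1.19e-05 = 1.261e+04.
ε/D_h = 0.00017/0.2348 = 0.000724; Haaland gives 1/√f = -1.8 log₁₀[7.65e-05+0.000547] = 5.769, so f = 0.03005.
ΔP = f(L/D_h)(ρV²/2) = 0.03005·131/0.2348·0.2844 = 4.767 Pa.
ΔP = 0.00477 kPa.

ΔP ≈ 0.00477 kPa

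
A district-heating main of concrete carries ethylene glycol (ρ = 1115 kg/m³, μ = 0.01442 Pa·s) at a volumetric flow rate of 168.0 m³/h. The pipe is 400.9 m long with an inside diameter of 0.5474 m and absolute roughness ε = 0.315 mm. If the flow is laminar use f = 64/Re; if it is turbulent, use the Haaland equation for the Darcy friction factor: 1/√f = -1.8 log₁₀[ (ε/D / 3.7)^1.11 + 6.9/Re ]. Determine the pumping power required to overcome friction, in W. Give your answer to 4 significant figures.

Q = 168.0 m³/h = 168.0/3600 = 0.04667 m³/s.
Cross-sectional area A = πD²/4 = π(0.5474)²/4 = 0.2353 m²; mean velocity V = Q/A = 0.04667/0.2353 = 0.1983 m/s.
Reynolds number Re = ρVD/μ = 1115 · 0.1983 · 0.5474 / 0.0144 = 8393.
Re > 4000 → turbulent. Relative roughness ε/D = 0.000315/0.5474 = 0.000575. Haaland: 1/√f = -1.8 log₁₀[(0.000575/3.7)^1.11 + 6.9/8393] = -1.8 log₁₀[5.93e-05 + 0.000822] = 5.499, so f = 0.03307.
Darcy-Weisbach: ΔP = f(L/D)(ρV²/2) = 0.03307·(400.9/0.5474)·(1115·0.1983²/2) = 0.03307·732.4·21.92 = 531 Pa.
Pumping power P = QΔP = 0.04667·531 = 24.779 W = 24.78 W.

P ≈ 24.78 W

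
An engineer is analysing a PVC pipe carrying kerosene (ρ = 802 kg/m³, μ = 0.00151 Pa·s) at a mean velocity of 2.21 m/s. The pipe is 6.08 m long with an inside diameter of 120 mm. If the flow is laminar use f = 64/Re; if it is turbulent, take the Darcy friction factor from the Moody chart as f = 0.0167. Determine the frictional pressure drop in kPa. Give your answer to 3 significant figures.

Reynolds number Re = ρVD/μ = 802 · 2.21 · 0.12 / 0.00151 = 1.409e+05.
Re > 4000 → turbulent; use the Moody-chart value f = 0.0167.
Darcy-Weisbach: ΔP = f(L/D)(ρV²/2) = 0.0167·(6.08/0.12)·(802·2.21²/2) = 0.0167·50.67·1959 = 1657 Pa.
ΔP = 1657 Pa = 1.66 kPa.

ΔP ≈ 1.66 kPa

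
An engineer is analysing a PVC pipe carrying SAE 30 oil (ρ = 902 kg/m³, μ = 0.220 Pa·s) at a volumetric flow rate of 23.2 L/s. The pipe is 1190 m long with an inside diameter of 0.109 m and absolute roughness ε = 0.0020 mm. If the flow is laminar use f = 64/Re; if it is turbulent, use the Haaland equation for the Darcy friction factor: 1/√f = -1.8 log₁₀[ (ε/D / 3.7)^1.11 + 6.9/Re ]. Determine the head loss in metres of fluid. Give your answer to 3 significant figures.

Q = 23.2 L/s = 23.2/1000 = 0.0232 m³/s.
Cross-sectional area A = πD²/4 = π(0.109)²/4 = 0.009331 m²; mean velocity V = Q/A = 0.0232/0.009331 = 2.486 m/s.
Reynolds number Re = ρVD/μ = 902 · 2.486 · 0.109 / 0.22 = 1111.
Re < 2300 → laminar flow, so f = 64/Re = 64/1111 = 0.0576 (the turbulent correlation is not needed).
Darcy-Weisbach: ΔP = f(L/D)(ρV²/2) = 0.0576·(1190/0.109)·(902·2.486²/2) = 0.0576·1.092e+04·2788 = 1.753e+06 Pa.
Head loss h_f = ΔP/(ρg) = 1.753e+06/(902·9.81) = 198 m.

h_f ≈ 198 m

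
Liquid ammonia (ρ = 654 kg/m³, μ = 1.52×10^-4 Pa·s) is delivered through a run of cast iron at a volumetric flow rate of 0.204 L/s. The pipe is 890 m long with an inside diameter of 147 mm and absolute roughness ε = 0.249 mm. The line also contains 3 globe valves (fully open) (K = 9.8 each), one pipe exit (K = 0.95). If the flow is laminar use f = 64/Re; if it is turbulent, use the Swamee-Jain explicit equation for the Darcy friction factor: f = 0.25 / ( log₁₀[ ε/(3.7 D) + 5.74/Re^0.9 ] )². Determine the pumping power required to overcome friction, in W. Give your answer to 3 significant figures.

P ≈ 0.00239 W

Q = 0.204 L/s = 0.204/1000 = 0.000204 m³/s.
Cross-sectional area A = πD²/4 = π(0.147)²/4 = 0.01697 m²; mean velocity V = Q/A = 0.000204/0.01697 = 0.01202 m/s.
Reynolds number Re = ρVD/μ = 654 · 0.01202 · 0.147 / 0.000152 = 7603.
Re > 4000 → turbulent. Relative roughness ε/D = 0.000249/0.147 = 0.00169. Swamee-Jain: f = 0.25/(log₁₀[0.00169/3.7 + 5.74/7603^0.9])² = 0.25/(log₁₀[0.000458 + 0.00185])² = 0.25/(-2.638)² = 0.03593.
Total minor-loss coefficient ΣK = 3·9.8 + 1·0.95 = 30.4.
ΔP = [f·L/D + ΣK]·(ρV²/2) = [0.03593·890/0.147 + 30.4]·(654·0.01202²/2) = [217.6 + 30.4]·0.04725 = 11.71 Pa.
Pumping power P = QΔP = 0.000204·11.71 = 0.002389 W = 0.00239 W.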